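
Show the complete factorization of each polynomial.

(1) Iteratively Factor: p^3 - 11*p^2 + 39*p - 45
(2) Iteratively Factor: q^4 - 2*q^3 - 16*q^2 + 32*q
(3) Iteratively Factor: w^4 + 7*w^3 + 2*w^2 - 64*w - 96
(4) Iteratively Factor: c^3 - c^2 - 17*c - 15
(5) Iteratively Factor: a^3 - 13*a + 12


(1) = (p - 5)*(p^2 - 6*p + 9) = (p - 5)*(p - 3)*(p - 3)
(2) = (q - 2)*(q^3 - 16*q) = q*(q - 2)*(q^2 - 16) = q*(q - 2)*(q + 4)*(q - 4)
(3) = (w + 4)*(w^3 + 3*w^2 - 10*w - 24) = (w + 4)^2*(w^2 - w - 6) = (w - 3)*(w + 4)^2*(w + 2)
(4) = (c + 3)*(c^2 - 4*c - 5) = (c + 1)*(c + 3)*(c - 5)
(5) = (a + 4)*(a^2 - 4*a + 3) = (a - 3)*(a + 4)*(a - 1)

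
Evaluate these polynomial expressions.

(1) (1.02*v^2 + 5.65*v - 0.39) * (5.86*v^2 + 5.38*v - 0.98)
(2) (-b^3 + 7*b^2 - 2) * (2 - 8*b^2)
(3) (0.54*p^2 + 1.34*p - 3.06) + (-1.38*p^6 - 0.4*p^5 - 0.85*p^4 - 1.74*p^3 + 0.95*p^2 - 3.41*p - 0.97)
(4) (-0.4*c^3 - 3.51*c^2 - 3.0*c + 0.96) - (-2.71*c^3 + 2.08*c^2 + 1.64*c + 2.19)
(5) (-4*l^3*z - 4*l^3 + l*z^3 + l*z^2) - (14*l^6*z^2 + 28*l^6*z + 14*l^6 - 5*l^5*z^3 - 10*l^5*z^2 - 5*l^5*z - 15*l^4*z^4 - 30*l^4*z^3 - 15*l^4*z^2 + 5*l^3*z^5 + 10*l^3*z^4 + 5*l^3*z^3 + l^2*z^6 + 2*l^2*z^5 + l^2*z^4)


(1) = 5.9772*v^4 + 38.5966*v^3 + 27.112*v^2 - 7.6352*v + 0.3822
(2) = 8*b^5 - 56*b^4 - 2*b^3 + 30*b^2 - 4
(3) = -1.38*p^6 - 0.4*p^5 - 0.85*p^4 - 1.74*p^3 + 1.49*p^2 - 2.07*p - 4.03
(4) = 2.31*c^3 - 5.59*c^2 - 4.64*c - 1.23
(5) = -14*l^6*z^2 - 28*l^6*z - 14*l^6 + 5*l^5*z^3 + 10*l^5*z^2 + 5*l^5*z + 15*l^4*z^4 + 30*l^4*z^3 + 15*l^4*z^2 - 5*l^3*z^5 - 10*l^3*z^4 - 5*l^3*z^3 - 4*l^3*z - 4*l^3 - l^2*z^6 - 2*l^2*z^5 - l^2*z^4 + l*z^3 + l*z^2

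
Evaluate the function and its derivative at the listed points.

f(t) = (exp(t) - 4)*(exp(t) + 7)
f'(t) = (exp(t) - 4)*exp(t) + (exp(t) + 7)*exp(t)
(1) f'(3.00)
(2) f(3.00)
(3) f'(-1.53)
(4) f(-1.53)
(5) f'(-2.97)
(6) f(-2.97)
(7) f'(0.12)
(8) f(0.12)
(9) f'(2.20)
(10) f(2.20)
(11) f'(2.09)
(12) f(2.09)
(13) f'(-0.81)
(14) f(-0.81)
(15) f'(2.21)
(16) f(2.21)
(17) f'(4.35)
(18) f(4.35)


(1) = 867.11
(2) = 435.69
(3) = 0.74
(4) = -27.30
(5) = 0.16
(6) = -27.84
(7) = 5.92
(8) = -23.35
(9) = 189.98
(10) = 80.53
(11) = 154.99
(12) = 61.62
(13) = 1.73
(14) = -26.47
(15) = 193.54
(16) = 82.44
(17) = 12238.26
(18) = 6207.35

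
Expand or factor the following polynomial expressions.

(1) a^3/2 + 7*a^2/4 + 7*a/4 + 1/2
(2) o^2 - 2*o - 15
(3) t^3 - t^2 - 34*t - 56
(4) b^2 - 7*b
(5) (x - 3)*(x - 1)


(1) = (a/2 + 1)*(a + 1/2)*(a + 1)
(2) = (o - 5)*(o + 3)
(3) = (t - 7)*(t + 2)*(t + 4)
(4) = b*(b - 7)
(5) = x^2 - 4*x + 3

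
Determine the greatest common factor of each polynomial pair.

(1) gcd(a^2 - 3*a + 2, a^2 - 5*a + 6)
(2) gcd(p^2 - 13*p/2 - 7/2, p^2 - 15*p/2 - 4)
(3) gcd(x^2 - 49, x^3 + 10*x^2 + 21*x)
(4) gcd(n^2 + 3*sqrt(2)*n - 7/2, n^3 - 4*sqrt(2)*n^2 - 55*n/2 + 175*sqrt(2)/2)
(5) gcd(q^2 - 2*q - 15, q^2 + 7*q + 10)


(1) = gcd((a - 2)*(a - 1), (a - 3)*(a - 2)) = a - 2
(2) = gcd((p - 7)*(p + 1/2), (p - 8)*(p + 1/2)) = p + 1/2
(3) = x + 7
(4) = gcd((n - sqrt(2)/2)*(n + 7*sqrt(2)/2), (n - 5*sqrt(2))*(n - 5*sqrt(2)/2)*(n + 7*sqrt(2)/2)) = n + 7*sqrt(2)/2
(5) = gcd((q - 5)*(q + 3), (q + 2)*(q + 5)) = 1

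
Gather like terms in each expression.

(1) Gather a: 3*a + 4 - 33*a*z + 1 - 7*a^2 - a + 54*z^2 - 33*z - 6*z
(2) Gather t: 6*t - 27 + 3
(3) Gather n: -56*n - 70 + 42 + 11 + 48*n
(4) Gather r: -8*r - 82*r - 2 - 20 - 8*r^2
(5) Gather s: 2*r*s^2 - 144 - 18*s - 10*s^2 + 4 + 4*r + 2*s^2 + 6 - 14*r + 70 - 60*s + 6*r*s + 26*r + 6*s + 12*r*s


(1) = -7*a^2 + a*(2 - 33*z) + 54*z^2 - 39*z + 5
(2) = 6*t - 24
(3) = -8*n - 17
(4) = -8*r^2 - 90*r - 22
(5) = 16*r + s^2*(2*r - 8) + s*(18*r - 72) - 64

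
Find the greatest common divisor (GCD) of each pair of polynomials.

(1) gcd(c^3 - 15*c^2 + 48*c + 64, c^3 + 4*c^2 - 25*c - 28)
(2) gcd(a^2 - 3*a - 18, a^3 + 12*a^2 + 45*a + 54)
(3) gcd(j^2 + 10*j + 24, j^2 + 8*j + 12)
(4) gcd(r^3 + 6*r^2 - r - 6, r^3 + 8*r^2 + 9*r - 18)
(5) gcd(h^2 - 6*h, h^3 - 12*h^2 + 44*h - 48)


(1) = gcd((c - 8)^2*(c + 1), (c - 4)*(c + 1)*(c + 7)) = c + 1
(2) = gcd((a - 6)*(a + 3), (a + 3)^2*(a + 6)) = a + 3
(3) = j + 6
(4) = gcd((r - 1)*(r + 1)*(r + 6), (r - 1)*(r + 3)*(r + 6)) = r^2 + 5*r - 6
(5) = h - 6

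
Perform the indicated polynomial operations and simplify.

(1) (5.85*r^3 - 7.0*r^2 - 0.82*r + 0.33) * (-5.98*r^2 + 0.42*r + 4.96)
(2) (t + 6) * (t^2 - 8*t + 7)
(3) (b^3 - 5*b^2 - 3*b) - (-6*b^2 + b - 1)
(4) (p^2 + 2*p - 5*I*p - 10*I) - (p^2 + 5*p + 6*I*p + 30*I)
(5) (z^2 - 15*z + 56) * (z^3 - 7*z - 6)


(1) = -34.983*r^5 + 44.317*r^4 + 30.9796*r^3 - 37.0378*r^2 - 3.9286*r + 1.6368
(2) = t^3 - 2*t^2 - 41*t + 42
(3) = b^3 + b^2 - 4*b + 1
(4) = -3*p - 11*I*p - 40*I
(5) = z^5 - 15*z^4 + 49*z^3 + 99*z^2 - 302*z - 336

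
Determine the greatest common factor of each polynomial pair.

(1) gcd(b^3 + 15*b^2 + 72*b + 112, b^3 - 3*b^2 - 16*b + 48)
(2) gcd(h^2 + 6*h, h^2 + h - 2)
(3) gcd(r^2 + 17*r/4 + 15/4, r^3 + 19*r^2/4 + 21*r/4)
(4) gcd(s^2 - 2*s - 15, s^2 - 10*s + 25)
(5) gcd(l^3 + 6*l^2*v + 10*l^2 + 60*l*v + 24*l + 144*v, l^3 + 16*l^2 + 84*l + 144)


(1) = gcd((b + 4)^2*(b + 7), (b - 4)*(b - 3)*(b + 4)) = b + 4
(2) = 1
(3) = r + 3
(4) = gcd((s - 5)*(s + 3), (s - 5)^2) = s - 5
(5) = gcd((l + 4)*(l + 6)*(l + 6*v), (l + 4)*(l + 6)^2) = l^2 + 10*l + 24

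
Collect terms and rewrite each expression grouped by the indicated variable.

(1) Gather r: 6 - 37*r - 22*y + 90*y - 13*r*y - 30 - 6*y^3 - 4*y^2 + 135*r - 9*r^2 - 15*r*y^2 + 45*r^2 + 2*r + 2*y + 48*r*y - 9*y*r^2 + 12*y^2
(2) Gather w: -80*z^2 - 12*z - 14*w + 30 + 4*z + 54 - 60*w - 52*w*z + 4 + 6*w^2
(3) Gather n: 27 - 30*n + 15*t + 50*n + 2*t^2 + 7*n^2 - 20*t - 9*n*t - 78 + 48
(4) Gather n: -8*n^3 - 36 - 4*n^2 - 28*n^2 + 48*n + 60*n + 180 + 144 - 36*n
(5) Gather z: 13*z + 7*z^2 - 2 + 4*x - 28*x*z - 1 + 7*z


(1) = r^2*(36 - 9*y) + r*(-15*y^2 + 35*y + 100) - 6*y^3 + 8*y^2 + 70*y - 24
(2) = 6*w^2 + w*(-52*z - 74) - 80*z^2 - 8*z + 88
(3) = 7*n^2 + n*(20 - 9*t) + 2*t^2 - 5*t - 3
(4) = -8*n^3 - 32*n^2 + 72*n + 288
(5) = 4*x + 7*z^2 + z*(20 - 28*x) - 3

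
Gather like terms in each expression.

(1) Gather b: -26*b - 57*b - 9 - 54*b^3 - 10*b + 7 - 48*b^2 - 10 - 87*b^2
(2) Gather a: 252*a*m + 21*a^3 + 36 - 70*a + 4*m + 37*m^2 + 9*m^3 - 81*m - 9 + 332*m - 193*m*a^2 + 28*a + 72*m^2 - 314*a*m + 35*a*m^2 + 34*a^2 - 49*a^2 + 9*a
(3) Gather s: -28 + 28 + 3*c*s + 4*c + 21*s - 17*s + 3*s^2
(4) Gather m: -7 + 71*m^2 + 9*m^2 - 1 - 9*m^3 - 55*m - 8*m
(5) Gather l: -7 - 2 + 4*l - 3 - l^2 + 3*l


(1) = -54*b^3 - 135*b^2 - 93*b - 12
(2) = 21*a^3 + a^2*(-193*m - 15) + a*(35*m^2 - 62*m - 33) + 9*m^3 + 109*m^2 + 255*m + 27
(3) = 4*c + 3*s^2 + s*(3*c + 4)
(4) = -9*m^3 + 80*m^2 - 63*m - 8
(5) = -l^2 + 7*l - 12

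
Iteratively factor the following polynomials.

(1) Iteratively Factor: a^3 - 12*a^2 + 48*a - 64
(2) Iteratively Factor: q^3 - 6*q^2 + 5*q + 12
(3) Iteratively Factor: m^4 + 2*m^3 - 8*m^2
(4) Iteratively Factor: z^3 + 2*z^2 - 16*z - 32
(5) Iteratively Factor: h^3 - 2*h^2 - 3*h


(1) = (a - 4)*(a^2 - 8*a + 16) = (a - 4)^2*(a - 4)
(2) = (q - 3)*(q^2 - 3*q - 4) = (q - 3)*(q + 1)*(q - 4)
(3) = (m)*(m^3 + 2*m^2 - 8*m) = m*(m + 4)*(m^2 - 2*m) = m^2*(m + 4)*(m - 2)
(4) = (z - 4)*(z^2 + 6*z + 8) = (z - 4)*(z + 2)*(z + 4)
(5) = (h + 1)*(h^2 - 3*h) = (h - 3)*(h + 1)*(h)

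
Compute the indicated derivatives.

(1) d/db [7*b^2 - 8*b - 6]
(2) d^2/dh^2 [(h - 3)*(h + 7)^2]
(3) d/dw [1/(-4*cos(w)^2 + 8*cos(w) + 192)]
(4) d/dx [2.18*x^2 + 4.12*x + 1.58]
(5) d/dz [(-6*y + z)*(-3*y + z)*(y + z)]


(1) = 14*b - 8
(2) = 6*h + 22
(3) = (1 - cos(w))*sin(w)/(2*(sin(w)^2 + 2*cos(w) + 47)^2)
(4) = 4.36*x + 4.12
(5) = 9*y^2 - 16*y*z + 3*z^2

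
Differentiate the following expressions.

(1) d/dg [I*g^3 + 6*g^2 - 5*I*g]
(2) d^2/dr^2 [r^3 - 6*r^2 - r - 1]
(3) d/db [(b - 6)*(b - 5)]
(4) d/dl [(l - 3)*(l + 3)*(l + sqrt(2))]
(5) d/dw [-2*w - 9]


(1) = 3*I*g^2 + 12*g - 5*I
(2) = 6*r - 12
(3) = 2*b - 11
(4) = 3*l^2 + 2*sqrt(2)*l - 9
(5) = -2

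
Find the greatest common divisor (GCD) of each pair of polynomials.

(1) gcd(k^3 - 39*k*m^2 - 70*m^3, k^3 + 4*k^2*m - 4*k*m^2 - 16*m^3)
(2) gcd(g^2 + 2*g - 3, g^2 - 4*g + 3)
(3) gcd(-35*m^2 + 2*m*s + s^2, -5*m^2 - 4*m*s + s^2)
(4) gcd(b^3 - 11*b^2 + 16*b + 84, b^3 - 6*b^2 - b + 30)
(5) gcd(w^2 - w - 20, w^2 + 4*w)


(1) = gcd((k - 7*m)*(k + 2*m)*(k + 5*m), (k - 2*m)*(k + 2*m)*(k + 4*m)) = k + 2*m
(2) = g - 1
(3) = gcd((-5*m + s)*(7*m + s), (-5*m + s)*(m + s)) = -5*m + s
(4) = b + 2
(5) = gcd((w - 5)*(w + 4), w*(w + 4)) = w + 4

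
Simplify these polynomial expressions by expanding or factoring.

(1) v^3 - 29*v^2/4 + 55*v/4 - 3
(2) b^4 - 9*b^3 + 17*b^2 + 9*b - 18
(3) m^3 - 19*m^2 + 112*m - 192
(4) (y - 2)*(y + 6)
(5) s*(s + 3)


(1) = (v - 4)*(v - 3)*(v - 1/4)
(2) = (b - 6)*(b - 3)*(b - 1)*(b + 1)
(3) = (m - 8)^2*(m - 3)
(4) = y^2 + 4*y - 12
(5) = s^2 + 3*s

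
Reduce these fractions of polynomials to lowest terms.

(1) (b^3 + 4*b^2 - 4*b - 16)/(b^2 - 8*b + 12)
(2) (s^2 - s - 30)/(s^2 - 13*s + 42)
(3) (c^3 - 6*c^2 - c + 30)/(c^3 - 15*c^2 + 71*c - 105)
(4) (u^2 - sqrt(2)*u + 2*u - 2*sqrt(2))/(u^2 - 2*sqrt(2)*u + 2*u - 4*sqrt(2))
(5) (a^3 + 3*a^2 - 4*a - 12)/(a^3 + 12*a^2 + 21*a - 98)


(1) = (b^2 + 6*b + 8)/(b - 6)
(2) = (s + 5)/(s - 7)
(3) = (c + 2)/(c - 7)
(4) = (u - sqrt(2))/(u - 2*sqrt(2))
(5) = (a^2 + 5*a + 6)/(a^2 + 14*a + 49)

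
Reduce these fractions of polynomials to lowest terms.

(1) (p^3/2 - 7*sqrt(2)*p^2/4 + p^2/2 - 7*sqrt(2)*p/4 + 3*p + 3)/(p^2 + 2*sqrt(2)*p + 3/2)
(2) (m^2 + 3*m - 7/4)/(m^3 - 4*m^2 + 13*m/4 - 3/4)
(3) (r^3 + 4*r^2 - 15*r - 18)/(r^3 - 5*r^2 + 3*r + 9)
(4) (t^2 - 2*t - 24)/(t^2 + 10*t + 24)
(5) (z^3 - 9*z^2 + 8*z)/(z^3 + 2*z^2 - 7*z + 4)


(1) = (4*p^3 + p^2*(4 - 14*sqrt(2)) + p*(24 - 14*sqrt(2)) + 24)/(8*p^2 + 16*sqrt(2)*p + 12)
(2) = (2*m + 7)/(2*m^2 - 7*m + 3)
(3) = (r + 6)/(r - 3)
(4) = (t - 6)/(t + 6)
(5) = (z^2 - 8*z)/(z^2 + 3*z - 4)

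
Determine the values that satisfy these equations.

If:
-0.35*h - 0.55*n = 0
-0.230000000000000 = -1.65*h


Then:
h = 0.14
n = -0.09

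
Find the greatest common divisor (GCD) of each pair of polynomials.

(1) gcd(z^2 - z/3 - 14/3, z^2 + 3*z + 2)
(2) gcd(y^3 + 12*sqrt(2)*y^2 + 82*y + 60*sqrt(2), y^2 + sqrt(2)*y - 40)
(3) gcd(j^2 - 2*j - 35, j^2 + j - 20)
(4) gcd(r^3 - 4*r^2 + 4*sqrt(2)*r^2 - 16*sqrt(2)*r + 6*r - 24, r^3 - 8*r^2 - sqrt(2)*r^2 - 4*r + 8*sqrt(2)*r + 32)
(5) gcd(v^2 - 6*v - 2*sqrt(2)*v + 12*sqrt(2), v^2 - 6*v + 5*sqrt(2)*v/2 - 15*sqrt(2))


(1) = gcd((z - 7/3)*(z + 2), (z + 1)*(z + 2)) = z + 2
(2) = gcd((y + sqrt(2))*(y + 5*sqrt(2))*(y + 6*sqrt(2)), (y - 4*sqrt(2))*(y + 5*sqrt(2))) = y + 5*sqrt(2)
(3) = gcd((j - 7)*(j + 5), (j - 4)*(j + 5)) = j + 5
(4) = gcd((r - 4)*(r + sqrt(2))*(r + 3*sqrt(2)), (r - 8)*(r - 2*sqrt(2))*(r + sqrt(2))) = r + sqrt(2)
(5) = v - 6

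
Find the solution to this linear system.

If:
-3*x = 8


Then:
x = -8/3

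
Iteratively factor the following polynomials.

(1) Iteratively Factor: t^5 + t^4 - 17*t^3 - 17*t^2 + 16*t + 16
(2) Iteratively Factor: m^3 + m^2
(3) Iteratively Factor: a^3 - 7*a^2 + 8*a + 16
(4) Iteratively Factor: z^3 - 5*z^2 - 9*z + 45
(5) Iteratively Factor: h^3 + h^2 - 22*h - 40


(1) = (t + 1)*(t^4 - 17*t^2 + 16) = (t - 4)*(t + 1)*(t^3 + 4*t^2 - t - 4) = (t - 4)*(t + 1)^2*(t^2 + 3*t - 4) = (t - 4)*(t + 1)^2*(t + 4)*(t - 1)
(2) = (m)*(m^2 + m) = m^2*(m + 1)
(3) = (a - 4)*(a^2 - 3*a - 4) = (a - 4)*(a + 1)*(a - 4)
(4) = (z + 3)*(z^2 - 8*z + 15) = (z - 5)*(z + 3)*(z - 3)
(5) = (h + 2)*(h^2 - h - 20) = (h - 5)*(h + 2)*(h + 4)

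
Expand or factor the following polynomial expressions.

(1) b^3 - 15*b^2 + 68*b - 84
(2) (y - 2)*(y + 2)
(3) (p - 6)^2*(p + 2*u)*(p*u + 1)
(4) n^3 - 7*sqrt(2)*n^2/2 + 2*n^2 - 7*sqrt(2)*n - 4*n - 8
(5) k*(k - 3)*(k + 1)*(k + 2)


(1) = (b - 7)*(b - 6)*(b - 2)
(2) = y^2 - 4
(3) = p^4*u + 2*p^3*u^2 - 12*p^3*u + p^3 - 24*p^2*u^2 + 38*p^2*u - 12*p^2 + 72*p*u^2 - 24*p*u + 36*p + 72*u
(4) = (n + 2)*(n - 4*sqrt(2))*(n + sqrt(2)/2)
(5) = k^4 - 7*k^2 - 6*k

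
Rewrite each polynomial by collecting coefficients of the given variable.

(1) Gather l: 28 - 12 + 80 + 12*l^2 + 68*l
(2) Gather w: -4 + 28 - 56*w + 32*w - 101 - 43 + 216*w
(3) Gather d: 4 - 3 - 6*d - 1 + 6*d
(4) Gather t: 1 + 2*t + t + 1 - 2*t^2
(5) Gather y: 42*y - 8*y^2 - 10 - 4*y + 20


(1) = 12*l^2 + 68*l + 96
(2) = 192*w - 120
(3) = 0
(4) = -2*t^2 + 3*t + 2
(5) = -8*y^2 + 38*y + 10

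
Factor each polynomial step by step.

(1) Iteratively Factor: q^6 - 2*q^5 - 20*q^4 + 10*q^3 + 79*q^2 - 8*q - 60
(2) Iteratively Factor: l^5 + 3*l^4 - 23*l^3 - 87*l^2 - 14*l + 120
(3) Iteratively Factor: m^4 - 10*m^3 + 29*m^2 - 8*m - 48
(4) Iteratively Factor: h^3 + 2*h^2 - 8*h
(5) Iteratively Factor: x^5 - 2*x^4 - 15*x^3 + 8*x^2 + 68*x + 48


(1) = (q + 3)*(q^5 - 5*q^4 - 5*q^3 + 25*q^2 + 4*q - 20) = (q + 1)*(q + 3)*(q^4 - 6*q^3 + q^2 + 24*q - 20) = (q + 1)*(q + 2)*(q + 3)*(q^3 - 8*q^2 + 17*q - 10) = (q - 1)*(q + 1)*(q + 2)*(q + 3)*(q^2 - 7*q + 10) = (q - 2)*(q - 1)*(q + 1)*(q + 2)*(q + 3)*(q - 5)
(2) = (l - 5)*(l^4 + 8*l^3 + 17*l^2 - 2*l - 24) = (l - 5)*(l + 4)*(l^3 + 4*l^2 + l - 6) = (l - 5)*(l - 1)*(l + 4)*(l^2 + 5*l + 6) = (l - 5)*(l - 1)*(l + 3)*(l + 4)*(l + 2)
(3) = (m + 1)*(m^3 - 11*m^2 + 40*m - 48) = (m - 4)*(m + 1)*(m^2 - 7*m + 12) = (m - 4)^2*(m + 1)*(m - 3)
(4) = (h + 4)*(h^2 - 2*h) = h*(h + 4)*(h - 2)
(5) = (x - 4)*(x^4 + 2*x^3 - 7*x^2 - 20*x - 12) = (x - 4)*(x + 2)*(x^3 - 7*x - 6) = (x - 4)*(x + 2)^2*(x^2 - 2*x - 3) = (x - 4)*(x - 3)*(x + 2)^2*(x + 1)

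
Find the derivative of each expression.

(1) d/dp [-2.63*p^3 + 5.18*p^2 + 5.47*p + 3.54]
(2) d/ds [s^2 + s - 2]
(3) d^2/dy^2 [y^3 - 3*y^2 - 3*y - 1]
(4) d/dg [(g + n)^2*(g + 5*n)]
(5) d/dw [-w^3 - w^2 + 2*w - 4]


(1) = -7.89*p^2 + 10.36*p + 5.47
(2) = 2*s + 1
(3) = 6*y - 6
(4) = (g + n)*(3*g + 11*n)
(5) = -3*w^2 - 2*w + 2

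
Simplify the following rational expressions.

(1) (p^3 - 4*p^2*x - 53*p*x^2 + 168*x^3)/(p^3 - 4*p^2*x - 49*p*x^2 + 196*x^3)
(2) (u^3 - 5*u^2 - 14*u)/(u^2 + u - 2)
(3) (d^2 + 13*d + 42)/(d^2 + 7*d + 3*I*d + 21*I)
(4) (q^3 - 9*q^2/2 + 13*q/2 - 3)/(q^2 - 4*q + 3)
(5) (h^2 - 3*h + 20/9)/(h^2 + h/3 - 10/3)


(1) = (p^2 - 11*p*x + 24*x^2)/(p^2 - 11*p*x + 28*x^2)
(2) = (u^2 - 7*u)/(u - 1)
(3) = (d + 6)/(d + 3*I)
(4) = (2*q^2 - 7*q + 6)/(2*q - 6)
(5) = (3*h - 4)/(3*h + 6)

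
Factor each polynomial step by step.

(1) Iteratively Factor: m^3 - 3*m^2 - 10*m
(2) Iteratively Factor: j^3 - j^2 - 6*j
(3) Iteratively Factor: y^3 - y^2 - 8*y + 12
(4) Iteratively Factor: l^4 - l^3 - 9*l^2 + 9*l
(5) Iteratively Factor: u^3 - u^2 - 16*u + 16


(1) = (m - 5)*(m^2 + 2*m) = m*(m - 5)*(m + 2)
(2) = (j)*(j^2 - j - 6) = j*(j + 2)*(j - 3)
(3) = (y - 2)*(y^2 + y - 6) = (y - 2)^2*(y + 3)
(4) = (l + 3)*(l^3 - 4*l^2 + 3*l) = (l - 3)*(l + 3)*(l^2 - l) = l*(l - 3)*(l + 3)*(l - 1)
(5) = (u + 4)*(u^2 - 5*u + 4) = (u - 4)*(u + 4)*(u - 1)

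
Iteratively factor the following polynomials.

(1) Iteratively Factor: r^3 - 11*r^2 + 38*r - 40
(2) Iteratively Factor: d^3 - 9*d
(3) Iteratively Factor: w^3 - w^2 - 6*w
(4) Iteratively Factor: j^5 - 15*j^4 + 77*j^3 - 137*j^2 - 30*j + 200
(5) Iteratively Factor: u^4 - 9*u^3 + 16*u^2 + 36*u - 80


(1) = (r - 5)*(r^2 - 6*r + 8) = (r - 5)*(r - 4)*(r - 2)
(2) = (d + 3)*(d^2 - 3*d) = d*(d + 3)*(d - 3)
(3) = (w)*(w^2 - w - 6) = w*(w - 3)*(w + 2)
(4) = (j - 4)*(j^4 - 11*j^3 + 33*j^2 - 5*j - 50) = (j - 5)*(j - 4)*(j^3 - 6*j^2 + 3*j + 10) = (j - 5)*(j - 4)*(j + 1)*(j^2 - 7*j + 10) = (j - 5)^2*(j - 4)*(j + 1)*(j - 2)
(5) = (u - 5)*(u^3 - 4*u^2 - 4*u + 16) = (u - 5)*(u - 2)*(u^2 - 2*u - 8) = (u - 5)*(u - 2)*(u + 2)*(u - 4)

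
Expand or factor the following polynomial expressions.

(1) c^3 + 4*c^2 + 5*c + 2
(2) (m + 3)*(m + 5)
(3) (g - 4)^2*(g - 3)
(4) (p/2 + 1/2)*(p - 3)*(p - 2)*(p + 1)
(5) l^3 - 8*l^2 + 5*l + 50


(1) = (c + 1)^2*(c + 2)
(2) = m^2 + 8*m + 15
(3) = g^3 - 11*g^2 + 40*g - 48
(4) = p^4/2 - 3*p^3/2 - 3*p^2/2 + 7*p/2 + 3
(5) = (l - 5)^2*(l + 2)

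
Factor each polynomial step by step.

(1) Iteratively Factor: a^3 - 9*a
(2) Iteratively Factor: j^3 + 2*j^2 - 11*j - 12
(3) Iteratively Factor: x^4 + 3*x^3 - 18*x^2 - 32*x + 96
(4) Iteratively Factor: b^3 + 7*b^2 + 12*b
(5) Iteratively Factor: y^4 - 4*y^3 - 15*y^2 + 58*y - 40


(1) = (a)*(a^2 - 9) = a*(a + 3)*(a - 3)
(2) = (j + 1)*(j^2 + j - 12) = (j - 3)*(j + 1)*(j + 4)
(3) = (x - 3)*(x^3 + 6*x^2 - 32) = (x - 3)*(x + 4)*(x^2 + 2*x - 8) = (x - 3)*(x - 2)*(x + 4)*(x + 4)
(4) = (b + 3)*(b^2 + 4*b) = b*(b + 3)*(b + 4)
(5) = (y - 5)*(y^3 + y^2 - 10*y + 8) = (y - 5)*(y + 4)*(y^2 - 3*y + 2) = (y - 5)*(y - 1)*(y + 4)*(y - 2)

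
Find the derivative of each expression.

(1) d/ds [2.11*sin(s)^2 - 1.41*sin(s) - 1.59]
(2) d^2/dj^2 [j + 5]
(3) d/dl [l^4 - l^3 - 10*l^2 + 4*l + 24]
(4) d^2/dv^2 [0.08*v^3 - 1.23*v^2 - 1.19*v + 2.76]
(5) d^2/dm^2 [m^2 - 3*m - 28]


(1) = (4.22*sin(s) - 1.41)*cos(s)
(2) = 0
(3) = 4*l^3 - 3*l^2 - 20*l + 4
(4) = 0.48*v - 2.46
(5) = 2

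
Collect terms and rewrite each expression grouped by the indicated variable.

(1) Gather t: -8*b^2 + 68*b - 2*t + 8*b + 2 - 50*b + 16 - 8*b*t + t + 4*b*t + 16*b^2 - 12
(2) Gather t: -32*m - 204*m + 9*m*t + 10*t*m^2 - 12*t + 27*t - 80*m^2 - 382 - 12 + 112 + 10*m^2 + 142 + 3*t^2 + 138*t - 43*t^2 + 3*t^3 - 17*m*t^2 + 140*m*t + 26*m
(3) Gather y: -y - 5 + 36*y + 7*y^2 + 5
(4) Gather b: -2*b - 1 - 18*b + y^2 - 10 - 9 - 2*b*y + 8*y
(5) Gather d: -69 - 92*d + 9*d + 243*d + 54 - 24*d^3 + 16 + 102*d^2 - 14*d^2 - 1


(1) = 8*b^2 + 26*b + t*(-4*b - 1) + 6
(2) = -70*m^2 - 210*m + 3*t^3 + t^2*(-17*m - 40) + t*(10*m^2 + 149*m + 153) - 140
(3) = 7*y^2 + 35*y
(4) = b*(-2*y - 20) + y^2 + 8*y - 20
(5) = -24*d^3 + 88*d^2 + 160*d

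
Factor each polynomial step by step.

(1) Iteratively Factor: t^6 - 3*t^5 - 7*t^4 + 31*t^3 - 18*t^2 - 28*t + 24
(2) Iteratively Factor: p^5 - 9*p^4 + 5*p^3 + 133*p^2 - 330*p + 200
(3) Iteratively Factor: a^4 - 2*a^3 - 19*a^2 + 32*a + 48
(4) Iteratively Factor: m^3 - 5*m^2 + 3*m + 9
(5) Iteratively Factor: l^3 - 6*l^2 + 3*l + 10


(1) = (t + 1)*(t^5 - 4*t^4 - 3*t^3 + 34*t^2 - 52*t + 24) = (t - 2)*(t + 1)*(t^4 - 2*t^3 - 7*t^2 + 20*t - 12) = (t - 2)^2*(t + 1)*(t^3 - 7*t + 6) = (t - 2)^2*(t + 1)*(t + 3)*(t^2 - 3*t + 2) = (t - 2)^3*(t + 1)*(t + 3)*(t - 1)
(2) = (p - 5)*(p^4 - 4*p^3 - 15*p^2 + 58*p - 40) = (p - 5)^2*(p^3 + p^2 - 10*p + 8) = (p - 5)^2*(p - 1)*(p^2 + 2*p - 8) = (p - 5)^2*(p - 1)*(p + 4)*(p - 2)
(3) = (a - 4)*(a^3 + 2*a^2 - 11*a - 12) = (a - 4)*(a + 1)*(a^2 + a - 12) = (a - 4)*(a + 1)*(a + 4)*(a - 3)
(4) = (m - 3)*(m^2 - 2*m - 3) = (m - 3)^2*(m + 1)
(5) = (l - 2)*(l^2 - 4*l - 5) = (l - 5)*(l - 2)*(l + 1)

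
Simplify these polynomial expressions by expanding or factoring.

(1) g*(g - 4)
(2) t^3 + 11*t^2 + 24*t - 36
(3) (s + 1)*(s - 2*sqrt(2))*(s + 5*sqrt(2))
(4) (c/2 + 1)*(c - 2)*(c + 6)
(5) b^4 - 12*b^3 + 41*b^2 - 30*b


(1) = g^2 - 4*g
(2) = (t - 1)*(t + 6)^2
(3) = s^3 + s^2 + 3*sqrt(2)*s^2 - 20*s + 3*sqrt(2)*s - 20
(4) = c^3/2 + 3*c^2 - 2*c - 12
(5) = b*(b - 6)*(b - 5)*(b - 1)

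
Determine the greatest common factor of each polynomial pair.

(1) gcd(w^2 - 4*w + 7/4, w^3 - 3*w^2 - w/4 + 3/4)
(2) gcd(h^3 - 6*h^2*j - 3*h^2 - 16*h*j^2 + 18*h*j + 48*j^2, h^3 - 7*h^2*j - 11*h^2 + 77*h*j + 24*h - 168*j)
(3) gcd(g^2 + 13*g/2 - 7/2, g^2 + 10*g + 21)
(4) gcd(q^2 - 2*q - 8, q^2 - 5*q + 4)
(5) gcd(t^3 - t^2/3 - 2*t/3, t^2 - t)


(1) = w - 1/2
(2) = gcd((h - 3)*(h - 8*j)*(h + 2*j), (h - 8)*(h - 3)*(h - 7*j)) = h - 3
(3) = gcd((g - 1/2)*(g + 7), (g + 3)*(g + 7)) = g + 7
(4) = q - 4
(5) = t^2 - t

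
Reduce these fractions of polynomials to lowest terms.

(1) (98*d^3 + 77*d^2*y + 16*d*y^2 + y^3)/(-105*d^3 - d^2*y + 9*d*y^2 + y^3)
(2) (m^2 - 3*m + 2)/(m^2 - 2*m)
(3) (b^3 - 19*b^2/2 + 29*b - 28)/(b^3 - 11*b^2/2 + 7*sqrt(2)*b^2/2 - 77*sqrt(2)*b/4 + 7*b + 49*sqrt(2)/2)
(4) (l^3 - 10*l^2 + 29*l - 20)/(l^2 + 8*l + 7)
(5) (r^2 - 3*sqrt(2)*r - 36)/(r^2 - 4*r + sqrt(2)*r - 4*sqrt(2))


(1) = (14*d^2 + 9*d*y + y^2)/(-15*d^2 + 2*d*y + y^2)
(2) = (m - 1)/m
(3) = (8*b - 32)/(8*b + 28*sqrt(2))
(4) = (l^3 - 10*l^2 + 29*l - 20)/(l^2 + 8*l + 7)
(5) = (r^2 - 3*sqrt(2)*r - 36)/(r^2 + r*(-4 + sqrt(2)) - 4*sqrt(2))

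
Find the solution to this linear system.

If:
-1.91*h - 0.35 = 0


Then:
h = -0.18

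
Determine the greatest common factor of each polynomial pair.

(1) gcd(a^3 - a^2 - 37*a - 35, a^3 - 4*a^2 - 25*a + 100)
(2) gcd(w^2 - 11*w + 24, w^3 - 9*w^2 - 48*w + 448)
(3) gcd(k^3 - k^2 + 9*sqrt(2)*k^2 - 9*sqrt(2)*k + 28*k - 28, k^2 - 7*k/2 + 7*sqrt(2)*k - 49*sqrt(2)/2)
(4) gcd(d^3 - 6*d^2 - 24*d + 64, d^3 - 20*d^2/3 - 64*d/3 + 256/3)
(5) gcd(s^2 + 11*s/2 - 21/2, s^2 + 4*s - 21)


(1) = gcd((a - 7)*(a + 1)*(a + 5), (a - 5)*(a - 4)*(a + 5)) = a + 5
(2) = gcd((w - 8)*(w - 3), (w - 8)^2*(w + 7)) = w - 8
(3) = gcd((k - 1)*(k + 2*sqrt(2))*(k + 7*sqrt(2)), (k - 7/2)*(k + 7*sqrt(2))) = k + 7*sqrt(2)
(4) = d^2 - 4*d - 32
(5) = gcd((s - 3/2)*(s + 7), (s - 3)*(s + 7)) = s + 7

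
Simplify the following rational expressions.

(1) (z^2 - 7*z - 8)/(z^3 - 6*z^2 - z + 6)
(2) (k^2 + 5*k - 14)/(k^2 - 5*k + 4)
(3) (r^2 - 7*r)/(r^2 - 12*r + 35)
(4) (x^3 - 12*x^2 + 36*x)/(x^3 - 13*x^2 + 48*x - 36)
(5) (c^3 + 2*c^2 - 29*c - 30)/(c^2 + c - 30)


(1) = (z - 8)/(z^2 - 7*z + 6)
(2) = (k^2 + 5*k - 14)/(k^2 - 5*k + 4)
(3) = r/(r - 5)
(4) = x/(x - 1)
(5) = c + 1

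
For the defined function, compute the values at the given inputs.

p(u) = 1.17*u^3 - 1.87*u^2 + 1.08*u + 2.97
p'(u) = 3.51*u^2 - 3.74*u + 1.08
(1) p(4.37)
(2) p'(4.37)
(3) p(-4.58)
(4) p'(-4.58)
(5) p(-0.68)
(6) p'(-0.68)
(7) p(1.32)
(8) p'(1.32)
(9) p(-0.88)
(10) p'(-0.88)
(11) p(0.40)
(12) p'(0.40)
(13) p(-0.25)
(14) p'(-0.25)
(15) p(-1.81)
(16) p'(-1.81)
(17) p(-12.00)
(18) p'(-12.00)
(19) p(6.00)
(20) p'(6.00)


(1) = 69.62
(2) = 51.77
(3) = -153.61
(4) = 91.84
(5) = 1.00
(6) = 5.25
(7) = 3.83
(8) = 2.26
(9) = -0.23
(10) = 7.09
(11) = 3.18
(12) = 0.15
(13) = 2.56
(14) = 2.23
(15) = -12.05
(16) = 19.35
(17) = -2301.03
(18) = 551.40
(19) = 194.85
(20) = 105.00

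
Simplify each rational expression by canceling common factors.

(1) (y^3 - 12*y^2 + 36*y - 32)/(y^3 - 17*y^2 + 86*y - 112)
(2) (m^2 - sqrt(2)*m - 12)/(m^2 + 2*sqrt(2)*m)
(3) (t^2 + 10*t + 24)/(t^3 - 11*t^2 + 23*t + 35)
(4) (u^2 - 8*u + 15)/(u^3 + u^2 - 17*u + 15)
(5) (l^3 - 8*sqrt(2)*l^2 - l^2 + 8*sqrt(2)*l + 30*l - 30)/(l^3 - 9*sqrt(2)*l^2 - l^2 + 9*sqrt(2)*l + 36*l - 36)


(1) = (y - 2)/(y - 7)
(2) = (m - 3*sqrt(2))/m
(3) = (t^2 + 10*t + 24)/(t^3 - 11*t^2 + 23*t + 35)
(4) = (u - 5)/(u^2 + 4*u - 5)
(5) = (l - 5*sqrt(2))/(l - 6*sqrt(2))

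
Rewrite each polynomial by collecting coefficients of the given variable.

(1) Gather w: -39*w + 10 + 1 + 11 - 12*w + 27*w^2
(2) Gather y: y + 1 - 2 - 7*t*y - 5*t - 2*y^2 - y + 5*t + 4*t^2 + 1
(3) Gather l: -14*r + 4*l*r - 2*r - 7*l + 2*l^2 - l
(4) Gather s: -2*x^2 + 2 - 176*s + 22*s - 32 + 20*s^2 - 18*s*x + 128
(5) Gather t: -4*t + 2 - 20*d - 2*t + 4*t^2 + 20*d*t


(1) = 27*w^2 - 51*w + 22
(2) = 4*t^2 - 7*t*y - 2*y^2
(3) = 2*l^2 + l*(4*r - 8) - 16*r
(4) = 20*s^2 + s*(-18*x - 154) - 2*x^2 + 98
(5) = -20*d + 4*t^2 + t*(20*d - 6) + 2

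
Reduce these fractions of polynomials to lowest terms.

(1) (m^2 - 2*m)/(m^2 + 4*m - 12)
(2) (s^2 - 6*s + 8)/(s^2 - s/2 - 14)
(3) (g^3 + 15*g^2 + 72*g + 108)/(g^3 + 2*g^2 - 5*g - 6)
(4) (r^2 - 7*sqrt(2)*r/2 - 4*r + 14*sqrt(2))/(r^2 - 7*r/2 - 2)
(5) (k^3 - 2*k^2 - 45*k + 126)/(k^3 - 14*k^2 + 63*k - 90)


(1) = m/(m + 6)
(2) = (2*s - 4)/(2*s + 7)
(3) = (g^2 + 12*g + 36)/(g^2 - g - 2)
(4) = (4*r - 14*sqrt(2))/(4*r + 2)
(5) = (k + 7)/(k - 5)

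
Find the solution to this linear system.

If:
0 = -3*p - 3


Then:
p = -1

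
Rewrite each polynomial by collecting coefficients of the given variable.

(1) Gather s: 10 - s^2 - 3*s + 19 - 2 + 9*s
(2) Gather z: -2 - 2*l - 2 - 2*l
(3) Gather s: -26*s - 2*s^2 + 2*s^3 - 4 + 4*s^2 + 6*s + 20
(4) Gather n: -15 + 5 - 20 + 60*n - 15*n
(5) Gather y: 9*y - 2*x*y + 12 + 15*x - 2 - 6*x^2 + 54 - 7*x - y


(1) = -s^2 + 6*s + 27
(2) = -4*l - 4
(3) = 2*s^3 + 2*s^2 - 20*s + 16
(4) = 45*n - 30
(5) = -6*x^2 + 8*x + y*(8 - 2*x) + 64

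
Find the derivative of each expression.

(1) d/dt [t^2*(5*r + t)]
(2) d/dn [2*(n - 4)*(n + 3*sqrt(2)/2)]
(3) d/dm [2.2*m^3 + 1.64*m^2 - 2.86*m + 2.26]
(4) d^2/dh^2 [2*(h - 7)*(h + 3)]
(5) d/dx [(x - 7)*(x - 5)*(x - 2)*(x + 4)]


(1) = t*(10*r + 3*t)
(2) = 4*n - 8 + 3*sqrt(2)
(3) = 6.6*m^2 + 3.28*m - 2.86
(4) = 4
(5) = 4*x^3 - 30*x^2 + 6*x + 166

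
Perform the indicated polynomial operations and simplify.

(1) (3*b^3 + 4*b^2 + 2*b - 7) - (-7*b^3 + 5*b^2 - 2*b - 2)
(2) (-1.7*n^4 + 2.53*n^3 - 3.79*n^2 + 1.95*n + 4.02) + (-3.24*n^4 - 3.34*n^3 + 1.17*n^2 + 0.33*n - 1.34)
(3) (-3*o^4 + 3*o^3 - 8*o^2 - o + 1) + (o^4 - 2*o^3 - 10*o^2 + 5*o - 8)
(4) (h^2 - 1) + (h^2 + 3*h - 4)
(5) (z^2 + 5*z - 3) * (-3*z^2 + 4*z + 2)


(1) = 10*b^3 - b^2 + 4*b - 5
(2) = -4.94*n^4 - 0.81*n^3 - 2.62*n^2 + 2.28*n + 2.68
(3) = -2*o^4 + o^3 - 18*o^2 + 4*o - 7
(4) = 2*h^2 + 3*h - 5
(5) = -3*z^4 - 11*z^3 + 31*z^2 - 2*z - 6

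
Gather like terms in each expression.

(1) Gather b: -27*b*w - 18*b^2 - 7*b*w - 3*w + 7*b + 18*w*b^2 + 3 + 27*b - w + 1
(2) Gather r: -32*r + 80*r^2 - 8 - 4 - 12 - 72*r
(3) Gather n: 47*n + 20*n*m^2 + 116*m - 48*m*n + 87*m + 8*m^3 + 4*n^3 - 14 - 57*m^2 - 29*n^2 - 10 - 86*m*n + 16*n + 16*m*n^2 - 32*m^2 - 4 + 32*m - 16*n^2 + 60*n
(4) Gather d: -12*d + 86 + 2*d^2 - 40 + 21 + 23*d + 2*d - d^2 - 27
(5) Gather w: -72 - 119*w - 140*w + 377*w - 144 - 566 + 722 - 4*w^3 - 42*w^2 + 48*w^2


(1) = b^2*(18*w - 18) + b*(34 - 34*w) - 4*w + 4
(2) = 80*r^2 - 104*r - 24
(3) = 8*m^3 - 89*m^2 + 235*m + 4*n^3 + n^2*(16*m - 45) + n*(20*m^2 - 134*m + 123) - 28
(4) = d^2 + 13*d + 40
(5) = -4*w^3 + 6*w^2 + 118*w - 60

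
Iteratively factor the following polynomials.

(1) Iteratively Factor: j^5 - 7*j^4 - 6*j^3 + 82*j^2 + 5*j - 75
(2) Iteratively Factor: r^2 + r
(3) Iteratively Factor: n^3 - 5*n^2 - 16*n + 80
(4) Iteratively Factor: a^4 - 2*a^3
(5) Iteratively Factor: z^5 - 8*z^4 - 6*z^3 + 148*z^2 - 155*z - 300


(1) = (j + 1)*(j^4 - 8*j^3 + 2*j^2 + 80*j - 75) = (j - 1)*(j + 1)*(j^3 - 7*j^2 - 5*j + 75) = (j - 5)*(j - 1)*(j + 1)*(j^2 - 2*j - 15) = (j - 5)*(j - 1)*(j + 1)*(j + 3)*(j - 5)
(2) = (r)*(r + 1)
(3) = (n - 4)*(n^2 - n - 20) = (n - 4)*(n + 4)*(n - 5)
(4) = (a)*(a^3 - 2*a^2) = a^2*(a^2 - 2*a) = a^3*(a - 2)
(5) = (z - 5)*(z^4 - 3*z^3 - 21*z^2 + 43*z + 60) = (z - 5)*(z + 1)*(z^3 - 4*z^2 - 17*z + 60) = (z - 5)*(z - 3)*(z + 1)*(z^2 - z - 20) = (z - 5)^2*(z - 3)*(z + 1)*(z + 4)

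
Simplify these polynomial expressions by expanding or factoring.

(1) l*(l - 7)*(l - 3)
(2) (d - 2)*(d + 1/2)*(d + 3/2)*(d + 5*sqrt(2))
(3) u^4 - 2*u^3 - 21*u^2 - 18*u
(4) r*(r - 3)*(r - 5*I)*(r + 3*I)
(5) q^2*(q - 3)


(1) = l^3 - 10*l^2 + 21*l
(2) = d^4 + 5*sqrt(2)*d^3 - 13*d^2/4 - 65*sqrt(2)*d/4 - 3*d/2 - 15*sqrt(2)/2
(3) = u*(u - 6)*(u + 1)*(u + 3)
(4) = r^4 - 3*r^3 - 2*I*r^3 + 15*r^2 + 6*I*r^2 - 45*r
(5) = q^3 - 3*q^2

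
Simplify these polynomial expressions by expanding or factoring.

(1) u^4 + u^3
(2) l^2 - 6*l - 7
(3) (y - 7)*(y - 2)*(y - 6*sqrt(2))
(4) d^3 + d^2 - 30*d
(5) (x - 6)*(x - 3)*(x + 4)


(1) = u^3*(u + 1)
(2) = (l - 7)*(l + 1)
(3) = y^3 - 9*y^2 - 6*sqrt(2)*y^2 + 14*y + 54*sqrt(2)*y - 84*sqrt(2)
(4) = d*(d - 5)*(d + 6)
(5) = x^3 - 5*x^2 - 18*x + 72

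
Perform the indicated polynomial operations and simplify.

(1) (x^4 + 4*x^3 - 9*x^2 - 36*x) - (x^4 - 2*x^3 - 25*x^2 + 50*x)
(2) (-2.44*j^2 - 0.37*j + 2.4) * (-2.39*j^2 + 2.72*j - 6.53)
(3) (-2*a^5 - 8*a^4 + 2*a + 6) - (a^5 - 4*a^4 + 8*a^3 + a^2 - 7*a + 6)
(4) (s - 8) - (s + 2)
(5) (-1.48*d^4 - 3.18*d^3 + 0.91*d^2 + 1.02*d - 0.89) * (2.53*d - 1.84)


(1) = 6*x^3 + 16*x^2 - 86*x
(2) = 5.8316*j^4 - 5.7525*j^3 + 9.1908*j^2 + 8.9441*j - 15.672
(3) = -3*a^5 - 4*a^4 - 8*a^3 - a^2 + 9*a
(4) = -10
(5) = -3.7444*d^5 - 5.3222*d^4 + 8.1535*d^3 + 0.9062*d^2 - 4.1285*d + 1.6376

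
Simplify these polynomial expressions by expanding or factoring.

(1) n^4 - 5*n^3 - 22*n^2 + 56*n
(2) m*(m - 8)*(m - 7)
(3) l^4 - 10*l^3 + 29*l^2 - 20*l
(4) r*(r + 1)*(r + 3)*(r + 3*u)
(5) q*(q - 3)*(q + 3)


(1) = n*(n - 7)*(n - 2)*(n + 4)
(2) = m^3 - 15*m^2 + 56*m
(3) = l*(l - 5)*(l - 4)*(l - 1)
(4) = r^4 + 3*r^3*u + 4*r^3 + 12*r^2*u + 3*r^2 + 9*r*u
(5) = q^3 - 9*q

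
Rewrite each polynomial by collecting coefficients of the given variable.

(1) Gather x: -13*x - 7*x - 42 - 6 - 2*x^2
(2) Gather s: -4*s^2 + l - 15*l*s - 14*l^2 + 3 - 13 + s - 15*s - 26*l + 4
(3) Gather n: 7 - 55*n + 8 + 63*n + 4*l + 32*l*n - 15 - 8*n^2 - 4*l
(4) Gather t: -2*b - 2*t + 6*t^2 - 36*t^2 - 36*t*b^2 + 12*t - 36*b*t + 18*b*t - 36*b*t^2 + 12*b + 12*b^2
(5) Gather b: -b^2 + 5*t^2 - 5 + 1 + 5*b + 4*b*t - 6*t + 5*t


(1) = -2*x^2 - 20*x - 48
(2) = -14*l^2 - 25*l - 4*s^2 + s*(-15*l - 14) - 6
(3) = -8*n^2 + n*(32*l + 8)
(4) = 12*b^2 + 10*b + t^2*(-36*b - 30) + t*(-36*b^2 - 18*b + 10)
(5) = -b^2 + b*(4*t + 5) + 5*t^2 - t - 4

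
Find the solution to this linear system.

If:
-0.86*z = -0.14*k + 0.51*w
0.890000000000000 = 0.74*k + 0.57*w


Then:
k = 1.07217847769029*z + 0.992782152230971
w = 0.272528433945757 - 1.39195100612423*z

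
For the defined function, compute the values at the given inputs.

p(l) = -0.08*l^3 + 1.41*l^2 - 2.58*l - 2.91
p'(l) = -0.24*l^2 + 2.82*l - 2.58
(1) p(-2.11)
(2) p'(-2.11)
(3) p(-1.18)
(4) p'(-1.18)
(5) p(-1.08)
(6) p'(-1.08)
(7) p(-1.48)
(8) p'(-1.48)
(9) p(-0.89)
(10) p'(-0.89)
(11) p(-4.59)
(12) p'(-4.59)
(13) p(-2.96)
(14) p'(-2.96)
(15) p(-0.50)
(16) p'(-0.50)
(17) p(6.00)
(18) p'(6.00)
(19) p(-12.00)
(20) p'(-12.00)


(1) = 9.56
(2) = -9.60
(3) = 2.23
(4) = -6.24
(5) = 1.62
(6) = -5.91
(7) = 4.26
(8) = -7.28
(9) = 0.56
(10) = -5.28
(11) = 46.37
(12) = -20.58
(13) = 19.16
(14) = -13.03
(15) = -1.26
(16) = -4.05
(17) = 15.09
(18) = 5.70
(19) = 369.33
(20) = -70.98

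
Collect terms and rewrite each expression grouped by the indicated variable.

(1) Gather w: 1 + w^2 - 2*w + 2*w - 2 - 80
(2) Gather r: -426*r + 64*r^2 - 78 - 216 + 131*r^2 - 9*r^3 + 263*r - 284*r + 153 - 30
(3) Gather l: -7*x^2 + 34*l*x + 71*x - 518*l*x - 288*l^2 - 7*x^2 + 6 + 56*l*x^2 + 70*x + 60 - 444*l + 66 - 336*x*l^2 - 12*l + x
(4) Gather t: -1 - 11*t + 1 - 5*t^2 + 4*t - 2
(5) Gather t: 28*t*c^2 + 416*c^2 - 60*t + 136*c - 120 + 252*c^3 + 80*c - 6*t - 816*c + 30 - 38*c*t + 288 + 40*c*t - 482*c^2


(1) = w^2 - 81
(2) = -9*r^3 + 195*r^2 - 447*r - 171
(3) = l^2*(-336*x - 288) + l*(56*x^2 - 484*x - 456) - 14*x^2 + 142*x + 132
(4) = -5*t^2 - 7*t - 2
(5) = 252*c^3 - 66*c^2 - 600*c + t*(28*c^2 + 2*c - 66) + 198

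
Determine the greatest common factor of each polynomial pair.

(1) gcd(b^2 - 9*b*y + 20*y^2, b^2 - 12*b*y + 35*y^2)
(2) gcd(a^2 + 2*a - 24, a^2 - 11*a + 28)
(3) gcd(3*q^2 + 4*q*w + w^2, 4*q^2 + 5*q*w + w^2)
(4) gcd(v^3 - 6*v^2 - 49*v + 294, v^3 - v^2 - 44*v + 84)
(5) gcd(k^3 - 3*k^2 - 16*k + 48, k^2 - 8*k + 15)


(1) = -b + 5*y
(2) = gcd((a - 4)*(a + 6), (a - 7)*(a - 4)) = a - 4
(3) = gcd((q + w)*(3*q + w), (q + w)*(4*q + w)) = q + w
(4) = gcd((v - 7)*(v - 6)*(v + 7), (v - 6)*(v - 2)*(v + 7)) = v^2 + v - 42
(5) = k - 3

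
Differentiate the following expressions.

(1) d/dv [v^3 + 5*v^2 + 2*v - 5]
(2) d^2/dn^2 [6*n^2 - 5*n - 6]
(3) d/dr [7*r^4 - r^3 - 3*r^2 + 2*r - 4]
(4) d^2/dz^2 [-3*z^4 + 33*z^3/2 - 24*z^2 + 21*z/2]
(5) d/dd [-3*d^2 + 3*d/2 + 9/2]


(1) = 3*v^2 + 10*v + 2
(2) = 12
(3) = 28*r^3 - 3*r^2 - 6*r + 2
(4) = -36*z^2 + 99*z - 48
(5) = 3/2 - 6*d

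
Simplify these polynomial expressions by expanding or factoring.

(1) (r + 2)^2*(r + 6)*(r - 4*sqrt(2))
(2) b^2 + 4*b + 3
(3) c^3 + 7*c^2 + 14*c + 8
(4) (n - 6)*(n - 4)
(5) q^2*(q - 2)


(1) = r^4 - 4*sqrt(2)*r^3 + 10*r^3 - 40*sqrt(2)*r^2 + 28*r^2 - 112*sqrt(2)*r + 24*r - 96*sqrt(2)
(2) = (b + 1)*(b + 3)
(3) = (c + 1)*(c + 2)*(c + 4)
(4) = n^2 - 10*n + 24
(5) = q^3 - 2*q^2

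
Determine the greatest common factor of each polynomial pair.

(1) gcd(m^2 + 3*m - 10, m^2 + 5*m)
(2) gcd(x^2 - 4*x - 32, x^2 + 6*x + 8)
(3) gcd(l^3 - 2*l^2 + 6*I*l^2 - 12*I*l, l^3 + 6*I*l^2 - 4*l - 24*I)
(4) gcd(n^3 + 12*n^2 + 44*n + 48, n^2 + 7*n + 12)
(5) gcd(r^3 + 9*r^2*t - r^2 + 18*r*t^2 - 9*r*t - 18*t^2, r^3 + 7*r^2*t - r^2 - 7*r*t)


(1) = m + 5
(2) = x + 4
(3) = l^2 + l*(-2 + 6*I) - 12*I
(4) = gcd((n + 2)*(n + 4)*(n + 6), (n + 3)*(n + 4)) = n + 4
(5) = gcd((r - 1)*(r + 3*t)*(r + 6*t), r*(r - 1)*(r + 7*t)) = r - 1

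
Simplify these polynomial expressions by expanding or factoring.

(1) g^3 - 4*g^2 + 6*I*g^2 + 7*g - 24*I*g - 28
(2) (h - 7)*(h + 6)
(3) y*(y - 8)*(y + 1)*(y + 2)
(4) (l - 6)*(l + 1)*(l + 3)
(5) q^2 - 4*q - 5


(1) = (g - 4)*(g - I)*(g + 7*I)
(2) = h^2 - h - 42
(3) = y^4 - 5*y^3 - 22*y^2 - 16*y
(4) = l^3 - 2*l^2 - 21*l - 18
(5) = (q - 5)*(q + 1)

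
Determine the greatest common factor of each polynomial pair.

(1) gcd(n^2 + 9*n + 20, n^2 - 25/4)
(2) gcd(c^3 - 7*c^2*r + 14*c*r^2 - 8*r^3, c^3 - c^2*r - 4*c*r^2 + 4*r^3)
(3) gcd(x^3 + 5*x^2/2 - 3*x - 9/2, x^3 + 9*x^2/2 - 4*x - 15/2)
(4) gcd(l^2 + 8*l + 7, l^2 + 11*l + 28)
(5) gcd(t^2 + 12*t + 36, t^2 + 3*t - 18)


(1) = 1
(2) = c^2 - 3*c*r + 2*r^2
(3) = x^2 - x/2 - 3/2
(4) = l + 7
(5) = gcd((t + 6)^2, (t - 3)*(t + 6)) = t + 6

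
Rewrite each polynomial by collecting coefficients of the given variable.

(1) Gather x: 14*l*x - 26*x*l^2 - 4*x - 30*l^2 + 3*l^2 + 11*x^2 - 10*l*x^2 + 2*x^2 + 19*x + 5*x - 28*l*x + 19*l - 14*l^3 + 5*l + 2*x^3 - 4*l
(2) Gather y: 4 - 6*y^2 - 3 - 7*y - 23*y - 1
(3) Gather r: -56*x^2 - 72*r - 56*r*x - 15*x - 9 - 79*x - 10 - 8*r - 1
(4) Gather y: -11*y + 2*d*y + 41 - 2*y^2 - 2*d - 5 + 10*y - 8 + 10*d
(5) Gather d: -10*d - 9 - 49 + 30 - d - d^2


(1) = -14*l^3 - 27*l^2 + 20*l + 2*x^3 + x^2*(13 - 10*l) + x*(-26*l^2 - 14*l + 20)
(2) = -6*y^2 - 30*y
(3) = r*(-56*x - 80) - 56*x^2 - 94*x - 20
(4) = 8*d - 2*y^2 + y*(2*d - 1) + 28
(5) = -d^2 - 11*d - 28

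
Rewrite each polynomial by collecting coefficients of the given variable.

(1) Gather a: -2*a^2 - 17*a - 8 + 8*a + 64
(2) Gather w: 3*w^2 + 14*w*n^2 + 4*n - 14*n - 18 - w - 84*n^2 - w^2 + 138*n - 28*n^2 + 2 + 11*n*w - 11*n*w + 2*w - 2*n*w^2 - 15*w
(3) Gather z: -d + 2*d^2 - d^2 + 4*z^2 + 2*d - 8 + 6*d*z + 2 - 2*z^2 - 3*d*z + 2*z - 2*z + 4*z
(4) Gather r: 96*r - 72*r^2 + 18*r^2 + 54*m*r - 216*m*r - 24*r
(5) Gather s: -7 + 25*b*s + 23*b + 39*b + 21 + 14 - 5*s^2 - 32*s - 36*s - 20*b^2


(1) = -2*a^2 - 9*a + 56
(2) = -112*n^2 + 128*n + w^2*(2 - 2*n) + w*(14*n^2 - 14) - 16
(3) = d^2 + d + 2*z^2 + z*(3*d + 4) - 6
(4) = -54*r^2 + r*(72 - 162*m)
(5) = -20*b^2 + 62*b - 5*s^2 + s*(25*b - 68) + 28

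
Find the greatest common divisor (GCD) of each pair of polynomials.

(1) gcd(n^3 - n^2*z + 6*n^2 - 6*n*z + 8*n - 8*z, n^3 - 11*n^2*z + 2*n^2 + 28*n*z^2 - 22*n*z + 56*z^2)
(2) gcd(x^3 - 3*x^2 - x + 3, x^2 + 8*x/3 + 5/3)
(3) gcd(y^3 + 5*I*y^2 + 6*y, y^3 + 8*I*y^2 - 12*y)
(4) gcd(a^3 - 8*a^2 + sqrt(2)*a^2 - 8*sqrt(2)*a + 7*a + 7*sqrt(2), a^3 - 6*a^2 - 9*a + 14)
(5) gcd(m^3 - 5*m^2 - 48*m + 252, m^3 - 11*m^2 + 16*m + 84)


(1) = gcd((n + 2)*(n + 4)*(n - z), (n + 2)*(n - 7*z)*(n - 4*z)) = n + 2
(2) = gcd((x - 3)*(x - 1)*(x + 1), (x + 1)*(x + 5/3)) = x + 1
(3) = gcd(y*(y - I)*(y + 6*I), y*(y + 2*I)*(y + 6*I)) = y^2 + 6*I*y
(4) = a^2 - 8*a + 7
(5) = m - 6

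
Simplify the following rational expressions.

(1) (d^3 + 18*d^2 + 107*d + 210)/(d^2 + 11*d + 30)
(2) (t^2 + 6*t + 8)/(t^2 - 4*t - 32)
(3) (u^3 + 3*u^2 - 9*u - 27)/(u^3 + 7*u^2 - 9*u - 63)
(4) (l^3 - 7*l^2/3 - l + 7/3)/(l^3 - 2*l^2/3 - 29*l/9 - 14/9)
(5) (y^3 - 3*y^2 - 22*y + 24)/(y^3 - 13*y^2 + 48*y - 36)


(1) = d + 7
(2) = (t + 2)/(t - 8)
(3) = (u + 3)/(u + 7)
(4) = (3*l - 3)/(3*l + 2)
(5) = (y + 4)/(y - 6)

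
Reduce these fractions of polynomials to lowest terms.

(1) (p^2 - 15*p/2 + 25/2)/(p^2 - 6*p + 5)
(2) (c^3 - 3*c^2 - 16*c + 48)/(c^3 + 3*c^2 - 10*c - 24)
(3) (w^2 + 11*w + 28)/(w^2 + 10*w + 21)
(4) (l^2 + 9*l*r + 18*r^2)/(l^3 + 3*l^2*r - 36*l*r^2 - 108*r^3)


(1) = (2*p - 5)/(2*p - 2)
(2) = (c - 4)/(c + 2)
(3) = (w + 4)/(w + 3)
(4) = -1/(-l + 6*r)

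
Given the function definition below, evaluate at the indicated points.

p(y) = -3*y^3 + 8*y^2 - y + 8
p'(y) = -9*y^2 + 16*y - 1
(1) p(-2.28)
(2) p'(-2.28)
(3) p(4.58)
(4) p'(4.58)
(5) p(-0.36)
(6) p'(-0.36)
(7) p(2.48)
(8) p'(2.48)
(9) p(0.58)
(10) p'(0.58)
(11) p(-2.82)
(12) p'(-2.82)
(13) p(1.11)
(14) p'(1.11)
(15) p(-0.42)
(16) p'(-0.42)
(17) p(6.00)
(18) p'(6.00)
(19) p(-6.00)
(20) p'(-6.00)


(1) = 87.42
(2) = -84.27
(3) = -116.98
(4) = -116.51
(5) = 9.54
(6) = -7.93
(7) = 8.96
(8) = -16.67
(9) = 9.53
(10) = 5.25
(11) = 141.72
(12) = -117.69
(13) = 12.64
(14) = 5.67
(15) = 10.05
(16) = -9.31
(17) = -358.00
(18) = -229.00
(19) = 950.00
(20) = -421.00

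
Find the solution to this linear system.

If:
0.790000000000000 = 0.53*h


Then:
h = 1.49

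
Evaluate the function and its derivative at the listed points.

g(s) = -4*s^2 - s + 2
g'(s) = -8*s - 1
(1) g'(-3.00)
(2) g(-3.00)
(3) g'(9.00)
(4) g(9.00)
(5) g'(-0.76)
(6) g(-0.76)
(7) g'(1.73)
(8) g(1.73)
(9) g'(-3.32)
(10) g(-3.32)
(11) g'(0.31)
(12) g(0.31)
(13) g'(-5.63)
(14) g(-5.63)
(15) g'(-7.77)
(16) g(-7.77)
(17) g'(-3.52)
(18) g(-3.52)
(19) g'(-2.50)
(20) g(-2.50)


(1) = 23.00
(2) = -31.00
(3) = -73.00
(4) = -331.00
(5) = 5.08
(6) = 0.45
(7) = -14.84
(8) = -11.70
(9) = 25.56
(10) = -38.77
(11) = -3.48
(12) = 1.31
(13) = 44.04
(14) = -119.16
(15) = 61.16
(16) = -231.72
(17) = 27.16
(18) = -44.04
(19) = 19.00
(20) = -20.50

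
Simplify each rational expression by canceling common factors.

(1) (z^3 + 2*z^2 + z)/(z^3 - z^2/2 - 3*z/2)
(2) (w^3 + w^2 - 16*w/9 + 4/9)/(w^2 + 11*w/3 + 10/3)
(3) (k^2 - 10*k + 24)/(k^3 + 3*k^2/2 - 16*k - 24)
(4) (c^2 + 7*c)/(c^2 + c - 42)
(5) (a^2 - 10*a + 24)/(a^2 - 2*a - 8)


(1) = (2*z + 2)/(2*z - 3)
(2) = (9*w^2 - 9*w + 2)/(9*w + 15)
(3) = (2*k - 12)/(2*k^2 + 11*k + 12)
(4) = c/(c - 6)
(5) = (a - 6)/(a + 2)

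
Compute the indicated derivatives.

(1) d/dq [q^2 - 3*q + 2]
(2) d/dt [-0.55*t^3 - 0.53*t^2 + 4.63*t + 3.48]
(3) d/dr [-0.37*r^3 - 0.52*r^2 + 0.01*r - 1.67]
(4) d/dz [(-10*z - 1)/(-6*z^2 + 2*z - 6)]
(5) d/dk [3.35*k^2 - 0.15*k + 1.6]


(1) = 2*q - 3
(2) = -1.65*t^2 - 1.06*t + 4.63
(3) = -1.11*r^2 - 1.04*r + 0.01
(4) = (-30*z^2 - 6*z + 31)/(2*(9*z^4 - 6*z^3 + 19*z^2 - 6*z + 9))
(5) = 6.7*k - 0.15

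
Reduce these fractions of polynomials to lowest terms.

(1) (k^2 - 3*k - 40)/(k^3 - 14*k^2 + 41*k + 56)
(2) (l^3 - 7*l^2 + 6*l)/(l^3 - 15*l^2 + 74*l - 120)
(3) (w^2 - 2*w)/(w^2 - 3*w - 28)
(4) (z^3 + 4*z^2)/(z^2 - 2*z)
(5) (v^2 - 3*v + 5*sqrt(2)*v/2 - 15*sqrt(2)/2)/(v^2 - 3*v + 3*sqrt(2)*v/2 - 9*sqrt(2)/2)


(1) = (k + 5)/(k^2 - 6*k - 7)
(2) = (l^2 - l)/(l^2 - 9*l + 20)
(3) = (w^2 - 2*w)/(w^2 - 3*w - 28)
(4) = (z^2 + 4*z)/(z - 2)
(5) = (4*v + 10*sqrt(2))/(4*v + 6*sqrt(2))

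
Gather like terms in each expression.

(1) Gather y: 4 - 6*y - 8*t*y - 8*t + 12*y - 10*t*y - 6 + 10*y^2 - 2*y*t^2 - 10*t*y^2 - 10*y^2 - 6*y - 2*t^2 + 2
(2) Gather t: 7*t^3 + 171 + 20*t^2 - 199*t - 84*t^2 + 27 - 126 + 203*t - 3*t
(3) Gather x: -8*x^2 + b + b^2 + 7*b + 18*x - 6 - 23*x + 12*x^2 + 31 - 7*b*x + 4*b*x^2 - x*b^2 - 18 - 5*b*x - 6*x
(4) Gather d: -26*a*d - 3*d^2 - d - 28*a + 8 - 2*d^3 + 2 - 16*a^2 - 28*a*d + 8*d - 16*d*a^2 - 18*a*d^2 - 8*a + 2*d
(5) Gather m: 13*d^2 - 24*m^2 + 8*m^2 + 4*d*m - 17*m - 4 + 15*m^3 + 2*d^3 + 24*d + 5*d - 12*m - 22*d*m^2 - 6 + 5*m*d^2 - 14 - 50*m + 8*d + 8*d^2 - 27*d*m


(1) = -2*t^2 - 10*t*y^2 - 8*t + y*(-2*t^2 - 18*t)
(2) = 7*t^3 - 64*t^2 + t + 72
(3) = b^2 + 8*b + x^2*(4*b + 4) + x*(-b^2 - 12*b - 11) + 7
(4) = -16*a^2 - 36*a - 2*d^3 + d^2*(-18*a - 3) + d*(-16*a^2 - 54*a + 9) + 10
(5) = 2*d^3 + 21*d^2 + 37*d + 15*m^3 + m^2*(-22*d - 16) + m*(5*d^2 - 23*d - 79) - 24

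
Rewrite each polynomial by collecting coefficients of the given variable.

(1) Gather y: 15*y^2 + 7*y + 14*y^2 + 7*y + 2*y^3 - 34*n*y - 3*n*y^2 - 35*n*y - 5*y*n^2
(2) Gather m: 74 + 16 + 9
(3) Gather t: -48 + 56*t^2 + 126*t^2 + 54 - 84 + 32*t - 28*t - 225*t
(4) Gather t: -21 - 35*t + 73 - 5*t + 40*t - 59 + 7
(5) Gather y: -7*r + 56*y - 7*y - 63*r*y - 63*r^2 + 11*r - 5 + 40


(1) = 2*y^3 + y^2*(29 - 3*n) + y*(-5*n^2 - 69*n + 14)
(2) = 99
(3) = 182*t^2 - 221*t - 78
(4) = 0
(5) = -63*r^2 + 4*r + y*(49 - 63*r) + 35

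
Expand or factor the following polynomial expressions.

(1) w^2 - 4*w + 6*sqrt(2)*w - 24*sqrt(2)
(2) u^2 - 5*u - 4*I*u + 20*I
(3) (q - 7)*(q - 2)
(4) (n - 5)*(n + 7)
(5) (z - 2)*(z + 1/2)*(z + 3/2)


(1) = (w - 4)*(w + 6*sqrt(2))
(2) = (u - 5)*(u - 4*I)
(3) = q^2 - 9*q + 14
(4) = n^2 + 2*n - 35
(5) = z^3 - 13*z/4 - 3/2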